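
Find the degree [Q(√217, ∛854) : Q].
[Q(√217, ∛854) : Q] = 6

Let L = Q(√217, ∛854). Since Q(√217) ⊂ L and [Q(√217):Q] = 2, the tower law gives 2 | [L:Q]. Likewise Q(∛854) ⊂ L with [Q(∛854):Q] = 3 (because 854 is not a perfect cube), so 3 | [L:Q]. As gcd(2,3) = 1, [L:Q] is divisible by 6. Conversely L is generated over Q by √217 and ∛854, so [L:Q] ≤ 2·3 = 6. Therefore [Q(√217, ∛854) : Q] = 6.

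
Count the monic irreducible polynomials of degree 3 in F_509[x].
There are 43957240 monic irreducible polynomials of degree 3 over F_509

Each element of F_{509^3} that lies in no proper subfield is a root of exactly one monic irreducible of degree 3 over F_509, and each such polynomial has 3 distinct roots in F_{509^3}. By Möbius inversion the count is N_509(3) = (1/3) Σ_{d|3} μ(3/d) · 509^d = (1/3)(μ(3)·509^1 + μ(1)·509^3) = 131871720/3 = 43957240.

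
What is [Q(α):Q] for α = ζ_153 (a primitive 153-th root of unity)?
[Q(α):Q] = 96

The minimal polynomial of ζ_153 over Q is the 153-th cyclotomic polynomial Φ_153(x), which is irreducible over Q and has degree φ(153) = 96. Hence [Q(α):Q] = φ(153) = 96.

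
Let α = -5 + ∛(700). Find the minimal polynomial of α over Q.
m_α(x) = x^3 + 15x^2 + 75x - 575

Set β = α + 5 = ∛(700), so β^3 = 700. Then (α + 5)^3 - 700 = 0, i.e. α is a root of g(x) = (x + 5)^3 - 700 = x^3 + 15x^2 + 75x - 575. Since g(x) = h(x + 5) where h(x) = x^3 - 700, and h is irreducible over Q (because 700 is not a perfect cube, so h has no rational root, and a monic cubic with no rational root is irreducible), g is also irreducible (irreducibility is preserved under the substitution x → x + 5). Hence m_α(x) = x^3 + 15x^2 + 75x - 575.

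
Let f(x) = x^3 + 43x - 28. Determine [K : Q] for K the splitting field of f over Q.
[K : Q] = 6

By the rational root test, any rational root of the monic integer polynomial f(x) = x^3 + 43x - 28 must be an integer dividing the constant term -28, i.e. one of ±{1, 2, 4, 7, 14, 28}. Evaluating: f(1) = 16, f(-1) = -72, f(2) = 66, f(-2) = -122, f(4) = 208, f(-4) = -264, f(7) = 616, f(-7) = -672, f(14) = 3318, f(-14) = -3374, f(28) = 23128, f(-28) = -23184; none is 0, so f has no rational root and is therefore irreducible over Q (a cubic with no linear factor over a field is irreducible). For an irreducible cubic, the Galois group is A_3 or S_3 according as the discriminant disc(f) = -4a^3 - 27b^2 = -4·(43)^3 - 27·(-28)^2 = -339196 is or is not a square in Q. Here disc(f) = -339196 is not a perfect square in Q, so the Galois group of f over Q is not contained in A_3 and must be all of S_3. The splitting field has degree |S_3| = 6 over Q, so [K : Q] = 6.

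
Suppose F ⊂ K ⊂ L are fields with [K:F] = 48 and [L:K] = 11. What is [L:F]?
[L:F] = 528

The tower law says that for any tower of field extensions F ⊂ K ⊂ L with finite degrees, [L:F] = [L:K] · [K:F]. Here this gives [L:F] = 11 · 48 = 528.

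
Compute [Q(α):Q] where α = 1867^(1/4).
[Q(α):Q] = 4

α is a root of x^4 - 1867. By Eisenstein's criterion at the prime p = 1867 (which divides the constant term 1867 but p^2 = 3485689 does not, since 1867 is squarefree), x^4 - 1867 is irreducible over Q. Hence [Q(α):Q] = 4.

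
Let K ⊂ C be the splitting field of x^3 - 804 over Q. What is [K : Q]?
[K : Q] = 6

The roots of x^3 - 804 are ∛804, ω∛804, ω^2∛804 where ω = e^(2πi/3) is a primitive cube root of unity, so K = Q(∛804, ω). Now [Q(∛804):Q] = 3 (since 804 is not a perfect cube, x^3 - 804 is irreducible) and [Q(ω):Q] = 2. Both 2 and 3 divide [K:Q], and [K:Q] ≤ 3·2 = 6, so [K:Q] = 6. (Equivalently: Q(∛804) ⊂ R but ω ∉ R, so [K : Q(∛804)] = 2.)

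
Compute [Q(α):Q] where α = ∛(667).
[Q(α):Q] = 3

The minimal polynomial of α is x^3 - 667, irreducible over Q since 667 is not a perfect cube (so x^3 - 667 has no rational root). Hence [Q(α):Q] = deg(m_α) = 3.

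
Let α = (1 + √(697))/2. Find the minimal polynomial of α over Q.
m_α(x) = x^2 - x - 174

From 2α - 1 = √(697), squaring gives (2α - 1)^2 = 697, i.e. 4α^2 - 4α + 1 = 697, so α^2 - α + (1 - 697)/4 = 0. Since 697 ≡ 1 (mod 4), (1 - 697)/4 = -174 ∈ Z. The polynomial x^2 - x - 174 has discriminant 1 - 4·(-174) = 697, which is not a perfect square in Q (d = 697 is squarefree and ≠ 1), so x^2 - x - 174 is irreducible over Q. It is the minimal polynomial of α.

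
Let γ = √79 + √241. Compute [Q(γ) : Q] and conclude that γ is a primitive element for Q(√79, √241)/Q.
[Q(γ) : Q] = 4 (equivalently, Q(γ) = Q(√79, √241))

Obviously Q(γ) ⊆ Q(√79, √241), and [Q(√79, √241):Q] = 4 (since 79, 241 are distinct squarefree integers > 1 with 19039 not a perfect square). To show equality we compute the minimal polynomial of γ. From γ = √79 + √241: γ^2 = 79 + 2√(19039) + 241 = 320 + 2√(19039), so γ^2 - 320 = 2√(19039); squaring, (γ^2 - 320)^2 = 4·19039, i.e. γ^4 - 640γ^2 + 102400 - 76156 = 0, i.e. γ^4 - 640γ^2 + 26244 = 0. So γ is a root of x^4 - 640x^2 + 26244. This polynomial is irreducible over Q: it has no rational root (each ±√79 ± √241 is irrational), and any factorization into two quadratics over Q would force √(19039) ∈ Q (pairing opposite roots) or √79, √241 ∈ Q (other pairings), all impossible. Hence [Q(γ):Q] = 4 = [Q(√79, √241):Q], so Q(γ) = Q(√79, √241).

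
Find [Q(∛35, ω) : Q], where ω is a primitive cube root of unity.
[Q(∛35, ω) : Q] = 6

[Q(∛35):Q] = 3 (min poly x^3 - 35, irreducible since 35 is not a perfect cube). [Q(ω):Q] = 2 (min poly x^2 + x + 1). Since Q(∛35) ⊂ R and ω ∉ R, we have ω ∉ Q(∛35), so x^2 + x + 1 remains irreducible over Q(∛35) and [Q(∛35, ω) : Q(∛35)] = 2. By the tower law, [Q(∛35, ω) : Q] = 3 · 2 = 6. (In fact Q(∛35, ω) is the splitting field of x^3 - 35 over Q.)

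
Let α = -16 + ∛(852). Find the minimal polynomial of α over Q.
m_α(x) = x^3 + 48x^2 + 768x + 3244

Set β = α + 16 = ∛(852), so β^3 = 852. Then (α + 16)^3 - 852 = 0, i.e. α is a root of g(x) = (x + 16)^3 - 852 = x^3 + 48x^2 + 768x + 3244. Since g(x) = h(x + 16) where h(x) = x^3 - 852, and h is irreducible over Q (because 852 is not a perfect cube, so h has no rational root, and a monic cubic with no rational root is irreducible), g is also irreducible (irreducibility is preserved under the substitution x → x + 16). Hence m_α(x) = x^3 + 48x^2 + 768x + 3244.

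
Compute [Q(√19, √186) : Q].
[Q(√19, √186) : Q] = 4

[Q(√19):Q] = 2 (min poly x^2 - 19, irreducible since 19 is squarefree > 1). For the top step, suppose √186 ∈ Q(√19), say √186 = c + d√19 with c, d ∈ Q. Squaring: 186 = c^2 + 19d^2 + 2cd√19. Since √19 ∉ Q this forces 2cd = 0. If d = 0 then √186 = c ∈ Q, contradicting 186 squarefree > 1. If c = 0 then 186 = 19d^2, so 19·186 = (19d)^2 is a perfect square in Q — but 19·186 = 3534 is not a perfect square (since 19 and 186 are distinct squarefree integers). Contradiction. Hence √186 ∉ Q(√19), so x^2 - 186 stays irreducible over Q(√19) and [Q(√19, √186) : Q(√19)] = 2. By the tower law, [Q(√19, √186) : Q] = 2 · 2 = 4.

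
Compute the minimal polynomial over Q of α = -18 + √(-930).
m_α(x) = x^2 + 36x + 1254

From α + 18 = √(-930), squaring gives (α + 18)^2 = -930, i.e. α^2 + 36α + 324 = -930, so α^2 + 36α + 1254 = 0. The discriminant of x^2 + 36x + 1254 is (36)^2 - 4·(1254) = 1296 - 5016 = -3720, and 4·(-930) is not a perfect square in Q since -930 is squarefree and ≠ 1. Hence x^2 + 36x + 1254 is irreducible over Q and is the minimal polynomial of α.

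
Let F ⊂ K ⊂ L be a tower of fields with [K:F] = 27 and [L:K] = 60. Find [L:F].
[L:F] = 1620

The tower law says that for any tower of field extensions F ⊂ K ⊂ L with finite degrees, [L:F] = [L:K] · [K:F]. Here this gives [L:F] = 60 · 27 = 1620.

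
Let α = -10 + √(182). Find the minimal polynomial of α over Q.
m_α(x) = x^2 + 20x - 82

From α + 10 = √(182), squaring gives (α + 10)^2 = 182, i.e. α^2 + 20α + 100 = 182, so α^2 + 20α - 82 = 0. The discriminant of x^2 + 20x - 82 is (20)^2 - 4·(-82) = 400 + 328 = 728, and 4·(182) is not a perfect square in Q since 182 is squarefree and ≠ 1. Hence x^2 + 20x - 82 is irreducible over Q and is the minimal polynomial of α.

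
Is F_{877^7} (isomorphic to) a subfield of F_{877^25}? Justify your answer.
No: F_{877^7} is not a subfield of F_{877^25}

F_{p^m} embeds in F_{p^n} iff m | n. Here 7 ∤ 25 (since 25 = 3·7 + 4 with remainder 4 ≠ 0), so F_{877^7} is not a subfield of F_{877^25}. Equivalently: if it were, the tower law would give 7 = [F_{877^7}:F_877] dividing [F_{877^25}:F_877] = 25, contradiction.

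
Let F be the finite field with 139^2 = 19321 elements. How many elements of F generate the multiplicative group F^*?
There are φ(19320) = 4224 primitive elements

F_q^* is cyclic of order q - 1 = 19320. A cyclic group of order m has exactly φ(m) generators. Here m = 19320 = 2^3 · 3 · 5 · 7 · 23, so the number of primitive elements is φ(19320) = 4224.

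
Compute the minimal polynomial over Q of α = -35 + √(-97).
m_α(x) = x^2 + 70x + 1322

From α + 35 = √(-97), squaring gives (α + 35)^2 = -97, i.e. α^2 + 70α + 1225 = -97, so α^2 + 70α + 1322 = 0. The discriminant of x^2 + 70x + 1322 is (70)^2 - 4·(1322) = 4900 - 5288 = -388, and 4·(-97) is not a perfect square in Q since -97 is squarefree and ≠ 1. Hence x^2 + 70x + 1322 is irreducible over Q and is the minimal polynomial of α.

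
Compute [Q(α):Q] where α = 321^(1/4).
[Q(α):Q] = 4

α is a root of x^4 - 321. By Eisenstein's criterion at the prime p = 3 (which divides the constant term 321 but p^2 = 9 does not, since 321 is squarefree), x^4 - 321 is irreducible over Q. Hence [Q(α):Q] = 4.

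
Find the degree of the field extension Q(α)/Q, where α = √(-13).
[Q(α):Q] = 2

[Q(α):Q] equals the degree of the minimal polynomial of α. Here α^2 = -13 and x^2 + 13 is irreducible (d = -13 is squarefree, ≠ 1, hence not a square), so deg(m_α) = 2. Thus [Q(α):Q] = 2.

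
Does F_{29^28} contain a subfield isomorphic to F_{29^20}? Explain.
No: F_{29^20} is not a subfield of F_{29^28}

F_{p^m} embeds in F_{p^n} iff m | n. Here 20 ∤ 28 (since 28 = 1·20 + 8 with remainder 8 ≠ 0), so F_{29^20} is not a subfield of F_{29^28}. Equivalently: if it were, the tower law would give 20 = [F_{29^20}:F_29] dividing [F_{29^28}:F_29] = 28, contradiction.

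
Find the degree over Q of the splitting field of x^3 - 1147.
[K : Q] = 6

The roots of x^3 - 1147 are ∛1147, ω∛1147, ω^2∛1147 where ω = e^(2πi/3) is a primitive cube root of unity, so K = Q(∛1147, ω). Now [Q(∛1147):Q] = 3 (since 1147 is not a perfect cube, x^3 - 1147 is irreducible) and [Q(ω):Q] = 2. Both 2 and 3 divide [K:Q], and [K:Q] ≤ 3·2 = 6, so [K:Q] = 6. (Equivalently: Q(∛1147) ⊂ R but ω ∉ R, so [K : Q(∛1147)] = 2.)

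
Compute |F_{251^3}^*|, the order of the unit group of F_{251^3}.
|F_{251^3}^*| = 15813250

F_{251^3} has 251^3 = 15813251 elements; its multiplicative group consists of all nonzero elements, so |F_{251^3}^*| = 15813251 - 1 = 15813250. (It is cyclic since any finite subgroup of the multiplicative group of a field is cyclic.)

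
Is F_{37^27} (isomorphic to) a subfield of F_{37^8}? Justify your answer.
No: F_{37^27} is not a subfield of F_{37^8}

F_{p^m} embeds in F_{p^n} iff m | n. Here 27 ∤ 8 (since 8 = 0·27 + 8 with remainder 8 ≠ 0), so F_{37^27} is not a subfield of F_{37^8}. Equivalently: if it were, the tower law would give 27 = [F_{37^27}:F_37] dividing [F_{37^8}:F_37] = 8, contradiction.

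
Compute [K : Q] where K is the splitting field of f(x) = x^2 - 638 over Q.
[K : Q] = 2

f(x) = x^2 - 638 factors as (x - √638)(x + √638). The splitting field is K = Q(√638). Since 638 is squarefree and > 1, it is not a perfect square, so x^2 - 638 is irreducible over Q and [Q(√638) : Q] = 2. Hence [K : Q] = 2.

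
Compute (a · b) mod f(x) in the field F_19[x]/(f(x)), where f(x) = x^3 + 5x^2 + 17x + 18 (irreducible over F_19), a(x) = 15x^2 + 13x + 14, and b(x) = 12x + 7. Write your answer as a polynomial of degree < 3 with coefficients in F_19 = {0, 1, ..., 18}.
a · b ≡ 7x^2 + 11x + 12 (mod f(x))

Multiply in F_19[x]: a(x)·b(x) = (15x^2 + 13x + 14)·(12x + 7) = 9x^3 + 14x^2 + 12x + 3. This has degree ≥ 3, so divide by f(x) over F_19: 9x^3 + 14x^2 + 12x + 3 = (9)·(x^3 + 5x^2 + 17x + 18) + (7x^2 + 11x + 12). Hence a·b ≡ 7x^2 + 11x + 12 (mod f). (F_19[x]/(f) is a field with 19^3 = 6859 elements since f is irreducible of degree 3.)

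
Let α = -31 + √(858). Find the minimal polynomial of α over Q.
m_α(x) = x^2 + 62x + 103

From α + 31 = √(858), squaring gives (α + 31)^2 = 858, i.e. α^2 + 62α + 961 = 858, so α^2 + 62α + 103 = 0. The discriminant of x^2 + 62x + 103 is (62)^2 - 4·(103) = 3844 - 412 = 3432, and 4·(858) is not a perfect square in Q since 858 is squarefree and ≠ 1. Hence x^2 + 62x + 103 is irreducible over Q and is the minimal polynomial of α.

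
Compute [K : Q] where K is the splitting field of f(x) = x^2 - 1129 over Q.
[K : Q] = 2

f(x) = x^2 - 1129 factors as (x - √1129)(x + √1129). The splitting field is K = Q(√1129). Since 1129 is squarefree and > 1, it is not a perfect square, so x^2 - 1129 is irreducible over Q and [Q(√1129) : Q] = 2. Hence [K : Q] = 2.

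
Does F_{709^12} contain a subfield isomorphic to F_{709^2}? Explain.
Yes: F_{709^2} is a subfield of F_{709^12}

F_{p^m} embeds in F_{p^n} iff m | n (since F_{p^n} is the splitting field of x^(p^n) - x, and F_{p^m} ⊂ F_{p^n} forces p^n to be a power of p^m, i.e. m | n; conversely if m | n then every root of x^(p^m) - x is a root of x^(p^n) - x). Here 2 | 12 (since 12 = 6·2), so F_{709^2} is a subfield of F_{709^12}, and [F_{709^12} : F_{709^2}] = 12/2 = 6.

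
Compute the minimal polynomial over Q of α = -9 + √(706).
m_α(x) = x^2 + 18x - 625

From α + 9 = √(706), squaring gives (α + 9)^2 = 706, i.e. α^2 + 18α + 81 = 706, so α^2 + 18α - 625 = 0. The discriminant of x^2 + 18x - 625 is (18)^2 - 4·(-625) = 324 + 2500 = 2824, and 4·(706) is not a perfect square in Q since 706 is squarefree and ≠ 1. Hence x^2 + 18x - 625 is irreducible over Q and is the minimal polynomial of α.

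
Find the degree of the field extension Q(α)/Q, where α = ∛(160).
[Q(α):Q] = 3

The minimal polynomial of α is x^3 - 160, irreducible over Q since 160 is not a perfect cube (so x^3 - 160 has no rational root). Hence [Q(α):Q] = deg(m_α) = 3.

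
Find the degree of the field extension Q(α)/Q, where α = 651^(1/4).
[Q(α):Q] = 4

α is a root of x^4 - 651. By Eisenstein's criterion at the prime p = 3 (which divides the constant term 651 but p^2 = 9 does not, since 651 is squarefree), x^4 - 651 is irreducible over Q. Hence [Q(α):Q] = 4.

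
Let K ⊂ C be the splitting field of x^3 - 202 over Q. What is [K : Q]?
[K : Q] = 6

The roots of x^3 - 202 are ∛202, ω∛202, ω^2∛202 where ω = e^(2πi/3) is a primitive cube root of unity, so K = Q(∛202, ω). Now [Q(∛202):Q] = 3 (since 202 is not a perfect cube, x^3 - 202 is irreducible) and [Q(ω):Q] = 2. Both 2 and 3 divide [K:Q], and [K:Q] ≤ 3·2 = 6, so [K:Q] = 6. (Equivalently: Q(∛202) ⊂ R but ω ∉ R, so [K : Q(∛202)] = 2.)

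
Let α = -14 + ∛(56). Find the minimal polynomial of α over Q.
m_α(x) = x^3 + 42x^2 + 588x + 2688

Set β = α + 14 = ∛(56), so β^3 = 56. Then (α + 14)^3 - 56 = 0, i.e. α is a root of g(x) = (x + 14)^3 - 56 = x^3 + 42x^2 + 588x + 2688. Since g(x) = h(x + 14) where h(x) = x^3 - 56, and h is irreducible over Q (because 56 is not a perfect cube, so h has no rational root, and a monic cubic with no rational root is irreducible), g is also irreducible (irreducibility is preserved under the substitution x → x + 14). Hence m_α(x) = x^3 + 42x^2 + 588x + 2688.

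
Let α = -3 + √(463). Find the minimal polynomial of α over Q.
m_α(x) = x^2 + 6x - 454

From α + 3 = √(463), squaring gives (α + 3)^2 = 463, i.e. α^2 + 6α + 9 = 463, so α^2 + 6α - 454 = 0. The discriminant of x^2 + 6x - 454 is (6)^2 - 4·(-454) = 36 + 1816 = 1852, and 4·(463) is not a perfect square in Q since 463 is squarefree and ≠ 1. Hence x^2 + 6x - 454 is irreducible over Q and is the minimal polynomial of α.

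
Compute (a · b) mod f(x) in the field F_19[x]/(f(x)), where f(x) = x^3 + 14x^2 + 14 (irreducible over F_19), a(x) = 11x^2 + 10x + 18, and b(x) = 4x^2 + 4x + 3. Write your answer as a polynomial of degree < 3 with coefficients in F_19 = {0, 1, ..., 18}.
a · b ≡ 12x^2 + 18x + 16 (mod f(x))

Multiply in F_19[x]: a(x)·b(x) = (11x^2 + 10x + 18)·(4x^2 + 4x + 3) = 6x^4 + 8x^3 + 12x^2 + 7x + 16. This has degree ≥ 3, so divide by f(x) over F_19: 6x^4 + 8x^3 + 12x^2 + 7x + 16 = (6x)·(x^3 + 14x^2 + 14) + (12x^2 + 18x + 16). Hence a·b ≡ 12x^2 + 18x + 16 (mod f). (F_19[x]/(f) is a field with 19^3 = 6859 elements since f is irreducible of degree 3.)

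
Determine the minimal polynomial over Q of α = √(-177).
m_α(x) = x^2 + 177

α satisfies α^2 + 177 = 0, so x^2 + 177 annihilates α. Since d = -177 is squarefree and ≠ 1, it is not a perfect square in Q, so x^2 + 177 has no rational root and is therefore irreducible over Q (a degree-2 polynomial over a field is irreducible iff it has no root). Hence m_α(x) = x^2 + 177.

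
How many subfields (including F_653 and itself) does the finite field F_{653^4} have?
F_{653^4} has 3 subfields

The subfields of F_{p^n} are exactly the fields F_{p^d} for d | n (each is the fixed field of the unique index-d subgroup of Gal(F_{p^n}/F_p) ≅ Z/nZ). The divisors of n = 4 are {1, 2, 4}, giving 3 subfields: F_{653^1}, F_{653^2}, F_{653^4}.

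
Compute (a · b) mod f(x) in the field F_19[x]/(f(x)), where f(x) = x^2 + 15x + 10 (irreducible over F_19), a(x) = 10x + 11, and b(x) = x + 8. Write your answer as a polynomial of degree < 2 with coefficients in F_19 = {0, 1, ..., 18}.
a · b ≡ 17x + 7 (mod f(x))

Multiply in F_19[x]: a(x)·b(x) = (10x + 11)·(x + 8) = 10x^2 + 15x + 12. This has degree ≥ 2, so divide by f(x) over F_19: 10x^2 + 15x + 12 = (10)·(x^2 + 15x + 10) + (17x + 7). Hence a·b ≡ 17x + 7 (mod f). (F_19[x]/(f) is a field with 19^2 = 361 elements since f is irreducible of degree 2.)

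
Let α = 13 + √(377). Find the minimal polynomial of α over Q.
m_α(x) = x^2 - 26x - 208

From α - 13 = √(377), squaring gives (α - 13)^2 = 377, i.e. α^2 - 26α + 169 = 377, so α^2 - 26α - 208 = 0. The discriminant of x^2 - 26x - 208 is (-26)^2 - 4·(-208) = 676 + 832 = 1508, and 4·(377) is not a perfect square in Q since 377 is squarefree and ≠ 1. Hence x^2 - 26x - 208 is irreducible over Q and is the minimal polynomial of α.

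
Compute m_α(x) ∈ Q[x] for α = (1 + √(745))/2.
m_α(x) = x^2 - x - 186

From 2α - 1 = √(745), squaring gives (2α - 1)^2 = 745, i.e. 4α^2 - 4α + 1 = 745, so α^2 - α + (1 - 745)/4 = 0. Since 745 ≡ 1 (mod 4), (1 - 745)/4 = -186 ∈ Z. The polynomial x^2 - x - 186 has discriminant 1 - 4·(-186) = 745, which is not a perfect square in Q (d = 745 is squarefree and ≠ 1), so x^2 - x - 186 is irreducible over Q. It is the minimal polynomial of α.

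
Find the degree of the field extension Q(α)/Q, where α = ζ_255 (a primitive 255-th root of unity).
[Q(α):Q] = 128

The minimal polynomial of ζ_255 over Q is the 255-th cyclotomic polynomial Φ_255(x), which is irreducible over Q and has degree φ(255) = 128. Hence [Q(α):Q] = φ(255) = 128.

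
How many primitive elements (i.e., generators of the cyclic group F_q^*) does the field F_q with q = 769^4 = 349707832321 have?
There are φ(349707832320) = 68388126720 primitive elements

F_q^* is cyclic of order q - 1 = 349707832320. A cyclic group of order m has exactly φ(m) generators. Here m = 349707832320 = 2^10 · 3 · 5 · 7 · 11 · 17 · 17393, so the number of primitive elements is φ(349707832320) = 68388126720.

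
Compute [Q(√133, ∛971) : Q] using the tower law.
[Q(√133, ∛971) : Q] = 6

Let L = Q(√133, ∛971). Since Q(√133) ⊂ L and [Q(√133):Q] = 2, the tower law gives 2 | [L:Q]. Likewise Q(∛971) ⊂ L with [Q(∛971):Q] = 3 (because 971 is not a perfect cube), so 3 | [L:Q]. As gcd(2,3) = 1, [L:Q] is divisible by 6. Conversely L is generated over Q by √133 and ∛971, so [L:Q] ≤ 2·3 = 6. Therefore [Q(√133, ∛971) : Q] = 6.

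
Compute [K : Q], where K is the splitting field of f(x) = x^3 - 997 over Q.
[K : Q] = 6

The roots of x^3 - 997 are ∛997, ω∛997, ω^2∛997 where ω = e^(2πi/3) is a primitive cube root of unity, so K = Q(∛997, ω). Now [Q(∛997):Q] = 3 (since 997 is not a perfect cube, x^3 - 997 is irreducible) and [Q(ω):Q] = 2. Both 2 and 3 divide [K:Q], and [K:Q] ≤ 3·2 = 6, so [K:Q] = 6. (Equivalently: Q(∛997) ⊂ R but ω ∉ R, so [K : Q(∛997)] = 2.)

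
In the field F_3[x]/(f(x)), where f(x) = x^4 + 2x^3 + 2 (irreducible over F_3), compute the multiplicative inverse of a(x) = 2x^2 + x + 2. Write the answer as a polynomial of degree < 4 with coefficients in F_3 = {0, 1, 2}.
a(x)^(-1) ≡ x^3 + 2x^2 + 2x (mod f(x))

Since f is irreducible over F_3, F_3[x]/(f) is a field and a(x) ≠ 0 has an inverse. Apply the extended Euclidean algorithm to f(x) and a(x) in F_3[x]: f(x) = (2x^2 + 1)·a(x) + (2x);  a(x) = (x + 2)·(2x) + (2). The last nonzero remainder is the constant 2 = gcd(f, a) in F_3. Back-substituting through the division chain expresses 2 = s(x)·a(x) + t(x)·f(x) with s(x) ≡ 2x^3 + x^2 + x (mod f), so (2x^3 + x^2 + x)·a(x) ≡ 2 (mod f). Multiplying by 2^(-1) ≡ 2 in F_3 gives a(x)^(-1) ≡ 2·(2x^3 + x^2 + x) ≡ x^3 + 2x^2 + 2x (mod f). Check: (2x^2 + x + 2)·(x^3 + 2x^2 + 2x) = 2x^5 + 2x^4 + 2x^3 + x ≡ 1 (mod x^4 + 2x^3 + 2).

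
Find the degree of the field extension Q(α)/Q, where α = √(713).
[Q(α):Q] = 2

[Q(α):Q] equals the degree of the minimal polynomial of α. Here α^2 = 713 and x^2 - 713 is irreducible (d = 713 is squarefree, ≠ 1, hence not a square), so deg(m_α) = 2. Thus [Q(α):Q] = 2.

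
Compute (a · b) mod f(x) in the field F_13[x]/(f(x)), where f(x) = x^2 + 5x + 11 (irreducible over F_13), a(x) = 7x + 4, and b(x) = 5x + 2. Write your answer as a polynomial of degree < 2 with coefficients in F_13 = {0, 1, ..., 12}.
a · b ≡ 2x (mod f(x))

Multiply in F_13[x]: a(x)·b(x) = (7x + 4)·(5x + 2) = 9x^2 + 8x + 8. This has degree ≥ 2, so divide by f(x) over F_13: 9x^2 + 8x + 8 = (9)·(x^2 + 5x + 11) + (2x). Hence a·b ≡ 2x (mod f). (F_13[x]/(f) is a field with 13^2 = 169 elements since f is irreducible of degree 2.)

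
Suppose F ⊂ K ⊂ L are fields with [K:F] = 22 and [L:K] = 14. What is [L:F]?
[L:F] = 308

The tower law says that for any tower of field extensions F ⊂ K ⊂ L with finite degrees, [L:F] = [L:K] · [K:F]. Here this gives [L:F] = 14 · 22 = 308.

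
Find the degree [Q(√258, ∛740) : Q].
[Q(√258, ∛740) : Q] = 6

Let L = Q(√258, ∛740). Since Q(√258) ⊂ L and [Q(√258):Q] = 2, the tower law gives 2 | [L:Q]. Likewise Q(∛740) ⊂ L with [Q(∛740):Q] = 3 (because 740 is not a perfect cube), so 3 | [L:Q]. As gcd(2,3) = 1, [L:Q] is divisible by 6. Conversely L is generated over Q by √258 and ∛740, so [L:Q] ≤ 2·3 = 6. Therefore [Q(√258, ∛740) : Q] = 6.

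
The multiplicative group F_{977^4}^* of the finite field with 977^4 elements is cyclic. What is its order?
|F_{977^4}^*| = 911125611840

F_{977^4} has 977^4 = 911125611841 elements; its multiplicative group consists of all nonzero elements, so |F_{977^4}^*| = 911125611841 - 1 = 911125611840. (It is cyclic since any finite subgroup of the multiplicative group of a field is cyclic.)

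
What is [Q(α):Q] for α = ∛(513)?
[Q(α):Q] = 3

The minimal polynomial of α is x^3 - 513, irreducible over Q since 513 is not a perfect cube (so x^3 - 513 has no rational root). Hence [Q(α):Q] = deg(m_α) = 3.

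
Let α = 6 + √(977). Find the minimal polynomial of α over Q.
m_α(x) = x^2 - 12x - 941

From α - 6 = √(977), squaring gives (α - 6)^2 = 977, i.e. α^2 - 12α + 36 = 977, so α^2 - 12α - 941 = 0. The discriminant of x^2 - 12x - 941 is (-12)^2 - 4·(-941) = 144 + 3764 = 3908, and 4·(977) is not a perfect square in Q since 977 is squarefree and ≠ 1. Hence x^2 - 12x - 941 is irreducible over Q and is the minimal polynomial of α.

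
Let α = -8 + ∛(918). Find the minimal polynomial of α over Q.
m_α(x) = x^3 + 24x^2 + 192x - 406

Set β = α + 8 = ∛(918), so β^3 = 918. Then (α + 8)^3 - 918 = 0, i.e. α is a root of g(x) = (x + 8)^3 - 918 = x^3 + 24x^2 + 192x - 406. Since g(x) = h(x + 8) where h(x) = x^3 - 918, and h is irreducible over Q (because 918 is not a perfect cube, so h has no rational root, and a monic cubic with no rational root is irreducible), g is also irreducible (irreducibility is preserved under the substitution x → x + 8). Hence m_α(x) = x^3 + 24x^2 + 192x - 406.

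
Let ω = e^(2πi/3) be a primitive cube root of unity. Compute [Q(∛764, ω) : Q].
[Q(∛764, ω) : Q] = 6

[Q(∛764):Q] = 3 (min poly x^3 - 764, irreducible since 764 is not a perfect cube). [Q(ω):Q] = 2 (min poly x^2 + x + 1). Since Q(∛764) ⊂ R and ω ∉ R, we have ω ∉ Q(∛764), so x^2 + x + 1 remains irreducible over Q(∛764) and [Q(∛764, ω) : Q(∛764)] = 2. By the tower law, [Q(∛764, ω) : Q] = 3 · 2 = 6. (In fact Q(∛764, ω) is the splitting field of x^3 - 764 over Q.)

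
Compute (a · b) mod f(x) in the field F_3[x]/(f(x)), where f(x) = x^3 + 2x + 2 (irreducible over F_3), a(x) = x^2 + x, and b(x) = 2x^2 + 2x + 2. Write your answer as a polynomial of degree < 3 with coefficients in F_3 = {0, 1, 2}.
a · b ≡ 2x + 1 (mod f(x))

Multiply in F_3[x]: a(x)·b(x) = (x^2 + x)·(2x^2 + 2x + 2) = 2x^4 + x^3 + x^2 + 2x. This has degree ≥ 3, so divide by f(x) over F_3: 2x^4 + x^3 + x^2 + 2x = (2x + 1)·(x^3 + 2x + 2) + (2x + 1). Hence a·b ≡ 2x + 1 (mod f). (F_3[x]/(f) is a field with 3^3 = 27 elements since f is irreducible of degree 3.)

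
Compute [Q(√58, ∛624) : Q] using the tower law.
[Q(√58, ∛624) : Q] = 6

Let L = Q(√58, ∛624). Since Q(√58) ⊂ L and [Q(√58):Q] = 2, the tower law gives 2 | [L:Q]. Likewise Q(∛624) ⊂ L with [Q(∛624):Q] = 3 (because 624 is not a perfect cube), so 3 | [L:Q]. As gcd(2,3) = 1, [L:Q] is divisible by 6. Conversely L is generated over Q by √58 and ∛624, so [L:Q] ≤ 2·3 = 6. Therefore [Q(√58, ∛624) : Q] = 6.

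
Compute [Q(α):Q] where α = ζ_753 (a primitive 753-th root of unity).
[Q(α):Q] = 500

The minimal polynomial of ζ_753 over Q is the 753-th cyclotomic polynomial Φ_753(x), which is irreducible over Q and has degree φ(753) = 500. Hence [Q(α):Q] = φ(753) = 500.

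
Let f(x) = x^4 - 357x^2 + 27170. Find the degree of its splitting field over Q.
[K : Q] = 4

Solving the quadratic in x^2: x^2 = (357 ± √(357^2 - 4·27170))/2 = (357 ± √18769)/2 = (357 ± 137)/2, giving x^2 = 110 or x^2 = 247. So f(x) = (x^2 - 110)(x^2 - 247) and the roots of f are ±√110, ±√247. Hence the splitting field is K = Q(√110, √247). Since 110 and 247 are distinct squarefree integers > 1, their product 27170 is not a perfect square, so √247 ∉ Q(√110). By the tower law [K:Q] = [Q(√110,√247):Q(√110)] · [Q(√110):Q] = 2 · 2 = 4.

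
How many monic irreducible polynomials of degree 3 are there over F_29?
There are 8120 monic irreducible polynomials of degree 3 over F_29

Each element of F_{29^3} that lies in no proper subfield is a root of exactly one monic irreducible of degree 3 over F_29, and each such polynomial has 3 distinct roots in F_{29^3}. By Möbius inversion the count is N_29(3) = (1/3) Σ_{d|3} μ(3/d) · 29^d = (1/3)(μ(3)·29^1 + μ(1)·29^3) = 24360/3 = 8120.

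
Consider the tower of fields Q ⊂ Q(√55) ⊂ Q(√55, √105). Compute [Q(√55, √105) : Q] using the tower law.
[Q(√55, √105) : Q] = 4

[Q(√55):Q] = 2 (min poly x^2 - 55, irreducible since 55 is squarefree > 1). For the top step, suppose √105 ∈ Q(√55), say √105 = c + d√55 with c, d ∈ Q. Squaring: 105 = c^2 + 55d^2 + 2cd√55. Since √55 ∉ Q this forces 2cd = 0. If d = 0 then √105 = c ∈ Q, contradicting 105 squarefree > 1. If c = 0 then 105 = 55d^2, so 55·105 = (55d)^2 is a perfect square in Q — but 55·105 = 5775 is not a perfect square (since 55 and 105 are distinct squarefree integers). Contradiction. Hence √105 ∉ Q(√55), so x^2 - 105 stays irreducible over Q(√55) and [Q(√55, √105) : Q(√55)] = 2. By the tower law, [Q(√55, √105) : Q] = 2 · 2 = 4.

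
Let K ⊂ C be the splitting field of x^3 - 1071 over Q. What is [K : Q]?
[K : Q] = 6

The roots of x^3 - 1071 are ∛1071, ω∛1071, ω^2∛1071 where ω = e^(2πi/3) is a primitive cube root of unity, so K = Q(∛1071, ω). Now [Q(∛1071):Q] = 3 (since 1071 is not a perfect cube, x^3 - 1071 is irreducible) and [Q(ω):Q] = 2. Both 2 and 3 divide [K:Q], and [K:Q] ≤ 3·2 = 6, so [K:Q] = 6. (Equivalently: Q(∛1071) ⊂ R but ω ∉ R, so [K : Q(∛1071)] = 2.)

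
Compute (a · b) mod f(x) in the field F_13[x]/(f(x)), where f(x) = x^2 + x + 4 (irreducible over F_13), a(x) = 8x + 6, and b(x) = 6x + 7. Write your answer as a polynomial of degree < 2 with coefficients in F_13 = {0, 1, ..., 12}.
a · b ≡ 5x + 6 (mod f(x))

Multiply in F_13[x]: a(x)·b(x) = (8x + 6)·(6x + 7) = 9x^2 + x + 3. This has degree ≥ 2, so divide by f(x) over F_13: 9x^2 + x + 3 = (9)·(x^2 + x + 4) + (5x + 6). Hence a·b ≡ 5x + 6 (mod f). (F_13[x]/(f) is a field with 13^2 = 169 elements since f is irreducible of degree 2.)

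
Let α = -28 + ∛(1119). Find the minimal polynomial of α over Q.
m_α(x) = x^3 + 84x^2 + 2352x + 20833

Set β = α + 28 = ∛(1119), so β^3 = 1119. Then (α + 28)^3 - 1119 = 0, i.e. α is a root of g(x) = (x + 28)^3 - 1119 = x^3 + 84x^2 + 2352x + 20833. Since g(x) = h(x + 28) where h(x) = x^3 - 1119, and h is irreducible over Q (because 1119 is not a perfect cube, so h has no rational root, and a monic cubic with no rational root is irreducible), g is also irreducible (irreducibility is preserved under the substitution x → x + 28). Hence m_α(x) = x^3 + 84x^2 + 2352x + 20833.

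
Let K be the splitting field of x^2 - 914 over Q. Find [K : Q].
[K : Q] = 2

f(x) = x^2 - 914 factors as (x - √914)(x + √914). The splitting field is K = Q(√914). Since 914 is squarefree and > 1, it is not a perfect square, so x^2 - 914 is irreducible over Q and [Q(√914) : Q] = 2. Hence [K : Q] = 2.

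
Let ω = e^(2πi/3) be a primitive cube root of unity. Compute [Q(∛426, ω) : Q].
[Q(∛426, ω) : Q] = 6

[Q(∛426):Q] = 3 (min poly x^3 - 426, irreducible since 426 is not a perfect cube). [Q(ω):Q] = 2 (min poly x^2 + x + 1). Since Q(∛426) ⊂ R and ω ∉ R, we have ω ∉ Q(∛426), so x^2 + x + 1 remains irreducible over Q(∛426) and [Q(∛426, ω) : Q(∛426)] = 2. By the tower law, [Q(∛426, ω) : Q] = 3 · 2 = 6. (In fact Q(∛426, ω) is the splitting field of x^3 - 426 over Q.)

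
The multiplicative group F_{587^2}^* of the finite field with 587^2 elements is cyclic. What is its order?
|F_{587^2}^*| = 344568

F_{587^2} has 587^2 = 344569 elements; its multiplicative group consists of all nonzero elements, so |F_{587^2}^*| = 344569 - 1 = 344568. (It is cyclic since any finite subgroup of the multiplicative group of a field is cyclic.)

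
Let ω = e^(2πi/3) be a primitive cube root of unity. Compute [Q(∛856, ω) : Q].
[Q(∛856, ω) : Q] = 6

[Q(∛856):Q] = 3 (min poly x^3 - 856, irreducible since 856 is not a perfect cube). [Q(ω):Q] = 2 (min poly x^2 + x + 1). Since Q(∛856) ⊂ R and ω ∉ R, we have ω ∉ Q(∛856), so x^2 + x + 1 remains irreducible over Q(∛856) and [Q(∛856, ω) : Q(∛856)] = 2. By the tower law, [Q(∛856, ω) : Q] = 3 · 2 = 6. (In fact Q(∛856, ω) is the splitting field of x^3 - 856 over Q.)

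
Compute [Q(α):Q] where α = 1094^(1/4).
[Q(α):Q] = 4

α is a root of x^4 - 1094. By Eisenstein's criterion at the prime p = 2 (which divides the constant term 1094 but p^2 = 4 does not, since 1094 is squarefree), x^4 - 1094 is irreducible over Q. Hence [Q(α):Q] = 4.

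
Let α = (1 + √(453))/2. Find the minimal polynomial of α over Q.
m_α(x) = x^2 - x - 113

From 2α - 1 = √(453), squaring gives (2α - 1)^2 = 453, i.e. 4α^2 - 4α + 1 = 453, so α^2 - α + (1 - 453)/4 = 0. Since 453 ≡ 1 (mod 4), (1 - 453)/4 = -113 ∈ Z. The polynomial x^2 - x - 113 has discriminant 1 - 4·(-113) = 453, which is not a perfect square in Q (d = 453 is squarefree and ≠ 1), so x^2 - x - 113 is irreducible over Q. It is the minimal polynomial of α.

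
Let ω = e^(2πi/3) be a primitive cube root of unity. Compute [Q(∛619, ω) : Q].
[Q(∛619, ω) : Q] = 6

[Q(∛619):Q] = 3 (min poly x^3 - 619, irreducible since 619 is not a perfect cube). [Q(ω):Q] = 2 (min poly x^2 + x + 1). Since Q(∛619) ⊂ R and ω ∉ R, we have ω ∉ Q(∛619), so x^2 + x + 1 remains irreducible over Q(∛619) and [Q(∛619, ω) : Q(∛619)] = 2. By the tower law, [Q(∛619, ω) : Q] = 3 · 2 = 6. (In fact Q(∛619, ω) is the splitting field of x^3 - 619 over Q.)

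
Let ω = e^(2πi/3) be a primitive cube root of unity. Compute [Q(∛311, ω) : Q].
[Q(∛311, ω) : Q] = 6

[Q(∛311):Q] = 3 (min poly x^3 - 311, irreducible since 311 is not a perfect cube). [Q(ω):Q] = 2 (min poly x^2 + x + 1). Since Q(∛311) ⊂ R and ω ∉ R, we have ω ∉ Q(∛311), so x^2 + x + 1 remains irreducible over Q(∛311) and [Q(∛311, ω) : Q(∛311)] = 2. By the tower law, [Q(∛311, ω) : Q] = 3 · 2 = 6. (In fact Q(∛311, ω) is the splitting field of x^3 - 311 over Q.)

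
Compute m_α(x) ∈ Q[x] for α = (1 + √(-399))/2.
m_α(x) = x^2 - x + 100

From 2α - 1 = √(-399), squaring gives (2α - 1)^2 = -399, i.e. 4α^2 - 4α + 1 = -399, so α^2 - α + (1 + 399)/4 = 0. Since -399 ≡ 1 (mod 4), (1 + 399)/4 = 100 ∈ Z. The polynomial x^2 - x + 100 has discriminant 1 - 4·(100) = -399, which is not a perfect square in Q (d = -399 is squarefree and ≠ 1), so x^2 - x + 100 is irreducible over Q. It is the minimal polynomial of α.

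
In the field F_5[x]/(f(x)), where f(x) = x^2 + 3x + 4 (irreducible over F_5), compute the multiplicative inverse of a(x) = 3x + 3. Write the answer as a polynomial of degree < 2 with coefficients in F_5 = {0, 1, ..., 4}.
a(x)^(-1) ≡ 4x + 3 (mod f(x))

Since f is irreducible over F_5, F_5[x]/(f) is a field and a(x) ≠ 0 has an inverse. Apply the extended Euclidean algorithm to f(x) and a(x) in F_5[x]: f(x) = (2x + 4)·a(x) + (2). The last nonzero remainder is the constant 2 = gcd(f, a) in F_5. Back-substituting through the division chain expresses 2 = s(x)·a(x) + t(x)·f(x) with s(x) ≡ 3x + 1 (mod f), so (3x + 1)·a(x) ≡ 2 (mod f). Multiplying by 2^(-1) ≡ 3 in F_5 gives a(x)^(-1) ≡ 3·(3x + 1) ≡ 4x + 3 (mod f). Check: (3x + 3)·(4x + 3) = 2x^2 + x + 4 ≡ 1 (mod x^2 + 3x + 4).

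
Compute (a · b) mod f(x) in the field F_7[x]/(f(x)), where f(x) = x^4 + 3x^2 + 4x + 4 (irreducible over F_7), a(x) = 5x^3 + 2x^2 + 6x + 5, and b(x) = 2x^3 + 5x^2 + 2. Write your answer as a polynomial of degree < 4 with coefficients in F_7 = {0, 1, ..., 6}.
a · b ≡ 2x^2 + 5x (mod f(x))

Multiply in F_7[x]: a(x)·b(x) = (5x^3 + 2x^2 + 6x + 5)·(2x^3 + 5x^2 + 2) = 3x^6 + x^5 + x^4 + x^3 + x^2 + 5x + 3. This has degree ≥ 4, so divide by f(x) over F_7: 3x^6 + x^5 + x^4 + x^3 + x^2 + 5x + 3 = (3x^2 + x + 6)·(x^4 + 3x^2 + 4x + 4) + (2x^2 + 5x). Hence a·b ≡ 2x^2 + 5x (mod f). (F_7[x]/(f) is a field with 7^4 = 2401 elements since f is irreducible of degree 4.)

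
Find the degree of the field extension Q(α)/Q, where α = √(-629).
[Q(α):Q] = 2

[Q(α):Q] equals the degree of the minimal polynomial of α. Here α^2 = -629 and x^2 + 629 is irreducible (d = -629 is squarefree, ≠ 1, hence not a square), so deg(m_α) = 2. Thus [Q(α):Q] = 2.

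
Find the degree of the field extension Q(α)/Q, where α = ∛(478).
[Q(α):Q] = 3

The minimal polynomial of α is x^3 - 478, irreducible over Q since 478 is not a perfect cube (so x^3 - 478 has no rational root). Hence [Q(α):Q] = deg(m_α) = 3.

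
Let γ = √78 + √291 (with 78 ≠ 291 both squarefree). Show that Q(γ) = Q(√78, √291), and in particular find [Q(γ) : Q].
[Q(γ) : Q] = 4 (equivalently, Q(γ) = Q(√78, √291))

Obviously Q(γ) ⊆ Q(√78, √291), and [Q(√78, √291):Q] = 4 (since 78, 291 are distinct squarefree integers > 1 with 22698 not a perfect square). To show equality we compute the minimal polynomial of γ. From γ = √78 + √291: γ^2 = 78 + 2√(22698) + 291 = 369 + 2√(22698), so γ^2 - 369 = 2√(22698); squaring, (γ^2 - 369)^2 = 4·22698, i.e. γ^4 - 738γ^2 + 136161 - 90792 = 0, i.e. γ^4 - 738γ^2 + 45369 = 0. So γ is a root of x^4 - 738x^2 + 45369. This polynomial is irreducible over Q: it has no rational root (each ±√78 ± √291 is irrational), and any factorization into two quadratics over Q would force √(22698) ∈ Q (pairing opposite roots) or √78, √291 ∈ Q (other pairings), all impossible. Hence [Q(γ):Q] = 4 = [Q(√78, √291):Q], so Q(γ) = Q(√78, √291).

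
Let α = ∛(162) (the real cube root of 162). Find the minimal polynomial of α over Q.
m_α(x) = x^3 - 162

α satisfies α^3 = 162, so x^3 - 162 annihilates α. By the rational root test, a rational root p/q (in lowest terms) of x^3 - 162 would satisfy p^3 = 162 q^3, forcing q = 1 and p^3 = 162; but 162 is not a perfect cube, contradiction. A monic cubic over Q with no rational root is irreducible (any nontrivial factorization would include a linear factor). Hence x^3 - 162 is the minimal polynomial of α, and in particular [Q(α):Q] = 3.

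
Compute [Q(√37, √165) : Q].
[Q(√37, √165) : Q] = 4

[Q(√37):Q] = 2 (min poly x^2 - 37, irreducible since 37 is squarefree > 1). For the top step, suppose √165 ∈ Q(√37), say √165 = c + d√37 with c, d ∈ Q. Squaring: 165 = c^2 + 37d^2 + 2cd√37. Since √37 ∉ Q this forces 2cd = 0. If d = 0 then √165 = c ∈ Q, contradicting 165 squarefree > 1. If c = 0 then 165 = 37d^2, so 37·165 = (37d)^2 is a perfect square in Q — but 37·165 = 6105 is not a perfect square (since 37 and 165 are distinct squarefree integers). Contradiction. Hence √165 ∉ Q(√37), so x^2 - 165 stays irreducible over Q(√37) and [Q(√37, √165) : Q(√37)] = 2. By the tower law, [Q(√37, √165) : Q] = 2 · 2 = 4.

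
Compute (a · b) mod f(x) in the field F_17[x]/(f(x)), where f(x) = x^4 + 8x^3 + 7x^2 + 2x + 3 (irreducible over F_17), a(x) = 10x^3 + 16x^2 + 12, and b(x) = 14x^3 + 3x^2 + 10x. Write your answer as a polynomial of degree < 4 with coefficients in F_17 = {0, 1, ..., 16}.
a · b ≡ 12x^3 + 3x^2 + 12x + 4 (mod f(x))

Multiply in F_17[x]: a(x)·b(x) = (10x^3 + 16x^2 + 12)·(14x^3 + 3x^2 + 10x) = 4x^6 + 16x^5 + 12x^4 + 5x^3 + 2x^2 + x. This has degree ≥ 4, so divide by f(x) over F_17: 4x^6 + 16x^5 + 12x^4 + 5x^3 + 2x^2 + x = (4x^2 + x + 10)·(x^4 + 8x^3 + 7x^2 + 2x + 3) + (12x^3 + 3x^2 + 12x + 4). Hence a·b ≡ 12x^3 + 3x^2 + 12x + 4 (mod f). (F_17[x]/(f) is a field with 17^4 = 83521 elements since f is irreducible of degree 4.)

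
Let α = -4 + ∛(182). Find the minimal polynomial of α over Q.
m_α(x) = x^3 + 12x^2 + 48x - 118

Set β = α + 4 = ∛(182), so β^3 = 182. Then (α + 4)^3 - 182 = 0, i.e. α is a root of g(x) = (x + 4)^3 - 182 = x^3 + 12x^2 + 48x - 118. Since g(x) = h(x + 4) where h(x) = x^3 - 182, and h is irreducible over Q (because 182 is not a perfect cube, so h has no rational root, and a monic cubic with no rational root is irreducible), g is also irreducible (irreducibility is preserved under the substitution x → x + 4). Hence m_α(x) = x^3 + 12x^2 + 48x - 118.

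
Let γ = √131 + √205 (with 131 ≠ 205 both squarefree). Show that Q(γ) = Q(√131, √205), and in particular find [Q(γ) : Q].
[Q(γ) : Q] = 4 (equivalently, Q(γ) = Q(√131, √205))

Obviously Q(γ) ⊆ Q(√131, √205), and [Q(√131, √205):Q] = 4 (since 131, 205 are distinct squarefree integers > 1 with 26855 not a perfect square). To show equality we compute the minimal polynomial of γ. From γ = √131 + √205: γ^2 = 131 + 2√(26855) + 205 = 336 + 2√(26855), so γ^2 - 336 = 2√(26855); squaring, (γ^2 - 336)^2 = 4·26855, i.e. γ^4 - 672γ^2 + 112896 - 107420 = 0, i.e. γ^4 - 672γ^2 + 5476 = 0. So γ is a root of x^4 - 672x^2 + 5476. This polynomial is irreducible over Q: it has no rational root (each ±√131 ± √205 is irrational), and any factorization into two quadratics over Q would force √(26855) ∈ Q (pairing opposite roots) or √131, √205 ∈ Q (other pairings), all impossible. Hence [Q(γ):Q] = 4 = [Q(√131, √205):Q], so Q(γ) = Q(√131, √205).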